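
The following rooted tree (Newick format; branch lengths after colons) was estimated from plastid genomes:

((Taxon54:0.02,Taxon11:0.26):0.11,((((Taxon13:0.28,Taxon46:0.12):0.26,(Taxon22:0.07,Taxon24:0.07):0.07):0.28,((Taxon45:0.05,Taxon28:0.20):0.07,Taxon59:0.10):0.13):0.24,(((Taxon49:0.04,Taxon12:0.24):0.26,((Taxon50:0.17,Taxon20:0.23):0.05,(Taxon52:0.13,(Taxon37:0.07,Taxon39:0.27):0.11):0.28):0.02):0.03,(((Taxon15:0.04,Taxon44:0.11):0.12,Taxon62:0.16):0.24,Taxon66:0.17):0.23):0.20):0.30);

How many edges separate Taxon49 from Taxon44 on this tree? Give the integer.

The MRCA of Taxon49 and Taxon44 is the node subtending (((Taxon49,Taxon12),((Taxon50,Taxon20),(Taxon52,(Taxon37,Taxon39)))),(((Taxon15,Taxon44),Taxon62),Taxon66)).
From Taxon49 up to that node: 3 branches. From Taxon44 up to the same node: 4 branches. Total: 3 + 4 = 7.

7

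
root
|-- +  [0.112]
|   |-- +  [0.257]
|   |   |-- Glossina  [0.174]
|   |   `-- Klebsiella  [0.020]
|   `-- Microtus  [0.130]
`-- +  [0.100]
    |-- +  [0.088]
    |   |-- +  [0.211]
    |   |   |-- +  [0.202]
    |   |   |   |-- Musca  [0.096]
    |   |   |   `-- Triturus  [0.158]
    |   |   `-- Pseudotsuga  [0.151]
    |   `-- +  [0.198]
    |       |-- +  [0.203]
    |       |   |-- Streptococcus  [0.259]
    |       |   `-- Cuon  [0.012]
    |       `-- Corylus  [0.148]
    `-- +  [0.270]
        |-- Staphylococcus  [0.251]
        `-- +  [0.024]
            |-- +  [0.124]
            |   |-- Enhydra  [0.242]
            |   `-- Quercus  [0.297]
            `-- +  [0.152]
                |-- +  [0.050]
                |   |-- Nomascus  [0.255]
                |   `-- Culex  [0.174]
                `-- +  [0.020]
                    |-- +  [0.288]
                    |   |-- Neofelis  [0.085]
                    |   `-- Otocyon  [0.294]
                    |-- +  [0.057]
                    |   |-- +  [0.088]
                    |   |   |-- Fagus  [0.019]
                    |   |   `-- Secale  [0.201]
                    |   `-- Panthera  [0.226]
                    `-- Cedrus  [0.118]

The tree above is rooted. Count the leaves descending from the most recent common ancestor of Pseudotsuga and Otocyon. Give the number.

The MRCA of Pseudotsuga and Otocyon is the node subtending ((((Musca,Triturus),Pseudotsuga),((Streptococcus,Cuon),Corylus)),(Staphylococcus,((Enhydra,Quercus),((Nomascus,Culex),((Neofelis,Otocyon),((Fagus,Secale),Panthera),Cedrus))))).
That clade contains 17 terminal taxa: Cedrus, Corylus, Culex, Cuon, Enhydra, Fagus, Musca, Neofelis, Nomascus, Otocyon, Panthera, Pseudotsuga, Quercus, Secale, Staphylococcus, Streptococcus, Triturus.

17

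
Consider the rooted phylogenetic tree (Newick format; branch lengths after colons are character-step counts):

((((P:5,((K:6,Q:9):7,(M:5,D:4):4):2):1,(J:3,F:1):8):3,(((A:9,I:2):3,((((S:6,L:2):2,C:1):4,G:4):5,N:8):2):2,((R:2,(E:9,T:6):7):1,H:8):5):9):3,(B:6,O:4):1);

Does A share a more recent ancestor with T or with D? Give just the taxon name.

The MRCA of A and T subtends (((A,I),((((S,L),C),G),N)),((R,(E,T)),H)) (11 taxa).
The MRCA of A and D subtends (((P,((K,Q),(M,D))),(J,F)),(((A,I),((((S,L),C),G),N)),((R,(E,T)),H))) (18 taxa).
The first is nested inside the second, so A shares a more recent common ancestor with T.

T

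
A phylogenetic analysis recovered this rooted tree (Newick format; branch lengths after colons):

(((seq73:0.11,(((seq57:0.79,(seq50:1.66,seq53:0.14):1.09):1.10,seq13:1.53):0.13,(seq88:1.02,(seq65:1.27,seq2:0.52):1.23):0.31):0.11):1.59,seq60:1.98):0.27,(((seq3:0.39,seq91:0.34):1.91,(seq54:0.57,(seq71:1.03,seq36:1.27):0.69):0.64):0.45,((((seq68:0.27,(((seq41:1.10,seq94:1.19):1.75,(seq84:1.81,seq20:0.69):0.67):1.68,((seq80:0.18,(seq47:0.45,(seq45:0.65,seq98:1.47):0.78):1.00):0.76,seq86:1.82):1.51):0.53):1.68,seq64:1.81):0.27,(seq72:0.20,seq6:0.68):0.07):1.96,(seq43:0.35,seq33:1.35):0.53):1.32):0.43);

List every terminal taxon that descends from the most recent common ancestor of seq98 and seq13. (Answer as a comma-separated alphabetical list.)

seq13, seq2, seq20, seq3, seq33, seq36, seq41, seq43, seq45, seq47, seq50, seq53, seq54, seq57, seq6, seq60, seq64, seq65, seq68, seq71, seq72, seq73, seq80, seq84, seq86, seq88, seq91, seq94, seq98

Tracing seq98: it sits inside (seq45,seq98).
Tracing seq13: it sits inside ((seq57,(seq50,seq53)),seq13).
The smallest clade enclosing both is the whole tree (their MRCA is the root), so the answer is all 29 tips in alphabetical order.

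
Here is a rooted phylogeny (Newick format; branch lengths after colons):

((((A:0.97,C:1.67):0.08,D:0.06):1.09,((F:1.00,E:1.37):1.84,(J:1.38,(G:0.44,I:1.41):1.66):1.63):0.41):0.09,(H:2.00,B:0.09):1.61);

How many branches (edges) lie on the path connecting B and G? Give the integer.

7

The MRCA of B and G is the root of the tree.
From B up to that node: 2 branches. From G up to the same node: 5 branches. Total: 2 + 5 = 7.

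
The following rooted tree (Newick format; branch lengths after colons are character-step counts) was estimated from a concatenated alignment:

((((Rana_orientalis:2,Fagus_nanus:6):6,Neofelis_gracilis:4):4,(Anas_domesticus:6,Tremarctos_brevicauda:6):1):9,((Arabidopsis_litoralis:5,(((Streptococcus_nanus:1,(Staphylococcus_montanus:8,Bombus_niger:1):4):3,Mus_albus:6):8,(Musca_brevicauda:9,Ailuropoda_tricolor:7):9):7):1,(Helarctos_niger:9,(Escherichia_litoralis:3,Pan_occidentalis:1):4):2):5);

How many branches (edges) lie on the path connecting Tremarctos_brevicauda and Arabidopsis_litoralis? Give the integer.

6

The MRCA of Tremarctos_brevicauda and Arabidopsis_litoralis is the root of the tree.
From Tremarctos_brevicauda up to that node: 3 branches. From Arabidopsis_litoralis up to the same node: 3 branches. Total: 3 + 3 = 6.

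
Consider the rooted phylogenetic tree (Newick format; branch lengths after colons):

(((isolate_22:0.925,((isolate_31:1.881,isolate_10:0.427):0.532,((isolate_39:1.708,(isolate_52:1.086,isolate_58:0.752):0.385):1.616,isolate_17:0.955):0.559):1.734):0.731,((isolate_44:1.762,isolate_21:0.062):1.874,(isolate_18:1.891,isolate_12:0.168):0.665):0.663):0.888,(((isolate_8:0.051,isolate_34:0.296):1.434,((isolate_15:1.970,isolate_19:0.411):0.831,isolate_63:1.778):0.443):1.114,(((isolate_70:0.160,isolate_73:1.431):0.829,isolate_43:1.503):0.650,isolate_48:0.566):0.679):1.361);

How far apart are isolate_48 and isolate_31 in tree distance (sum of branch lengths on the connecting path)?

8.372

The path runs isolate_48 → … → MRCA → … → isolate_31; the MRCA is the root of the tree.
Branch lengths along that path: 0.566 + 0.679 + 1.361 + 0.888 + 0.731 + 1.734 + 0.532 + 1.881 = 8.372.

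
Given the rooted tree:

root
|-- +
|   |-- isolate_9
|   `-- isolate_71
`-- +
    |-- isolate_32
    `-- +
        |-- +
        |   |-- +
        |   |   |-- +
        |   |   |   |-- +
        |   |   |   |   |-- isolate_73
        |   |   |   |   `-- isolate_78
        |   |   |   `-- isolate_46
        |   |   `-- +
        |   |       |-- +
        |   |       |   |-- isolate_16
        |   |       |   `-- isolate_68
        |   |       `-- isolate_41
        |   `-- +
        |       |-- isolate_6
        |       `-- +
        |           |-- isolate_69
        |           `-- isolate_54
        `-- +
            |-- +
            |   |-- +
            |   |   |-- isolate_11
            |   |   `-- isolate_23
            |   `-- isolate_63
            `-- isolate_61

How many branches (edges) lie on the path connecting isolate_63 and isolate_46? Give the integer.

The MRCA of isolate_63 and isolate_46 is the node subtending (((((isolate_73,isolate_78),isolate_46),((isolate_16,isolate_68),isolate_41)),(isolate_6,(isolate_69,isolate_54))),(((isolate_11,isolate_23),isolate_63),isolate_61)).
From isolate_63 up to that node: 3 branches. From isolate_46 up to the same node: 4 branches. Total: 3 + 4 = 7.

7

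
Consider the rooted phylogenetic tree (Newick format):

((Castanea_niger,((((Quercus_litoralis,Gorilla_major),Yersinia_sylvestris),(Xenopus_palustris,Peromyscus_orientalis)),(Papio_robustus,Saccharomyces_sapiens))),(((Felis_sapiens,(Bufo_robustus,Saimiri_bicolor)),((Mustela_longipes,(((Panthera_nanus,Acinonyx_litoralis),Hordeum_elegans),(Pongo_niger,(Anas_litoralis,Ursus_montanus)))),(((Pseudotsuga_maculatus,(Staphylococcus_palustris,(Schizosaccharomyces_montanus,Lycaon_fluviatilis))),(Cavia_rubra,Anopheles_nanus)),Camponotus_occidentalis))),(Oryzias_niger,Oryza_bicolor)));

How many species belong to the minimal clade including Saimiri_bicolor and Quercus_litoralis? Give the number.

27

The MRCA of Saimiri_bicolor and Quercus_litoralis is the root, so the clade is the entire tree.
That clade contains 27 terminal taxa: Acinonyx_litoralis, Anas_litoralis, Anopheles_nanus, Bufo_robustus, Camponotus_occidentalis, Castanea_niger, Cavia_rubra, Felis_sapiens, Gorilla_major, Hordeum_elegans, Lycaon_fluviatilis, Mustela_longipes, Oryza_bicolor, Oryzias_niger, Panthera_nanus, Papio_robustus, Peromyscus_orientalis, Pongo_niger, Pseudotsuga_maculatus, Quercus_litoralis, Saccharomyces_sapiens, Saimiri_bicolor, Schizosaccharomyces_montanus, Staphylococcus_palustris, Ursus_montanus, Xenopus_palustris, Yersinia_sylvestris.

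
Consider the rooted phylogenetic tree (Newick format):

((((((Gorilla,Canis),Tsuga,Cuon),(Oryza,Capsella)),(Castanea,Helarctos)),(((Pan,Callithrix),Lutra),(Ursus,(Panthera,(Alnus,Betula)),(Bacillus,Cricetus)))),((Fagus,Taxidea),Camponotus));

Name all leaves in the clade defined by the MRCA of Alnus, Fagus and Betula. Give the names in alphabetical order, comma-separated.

Alnus, Bacillus, Betula, Callithrix, Camponotus, Canis, Capsella, Castanea, Cricetus, Cuon, Fagus, Gorilla, Helarctos, Lutra, Oryza, Pan, Panthera, Taxidea, Tsuga, Ursus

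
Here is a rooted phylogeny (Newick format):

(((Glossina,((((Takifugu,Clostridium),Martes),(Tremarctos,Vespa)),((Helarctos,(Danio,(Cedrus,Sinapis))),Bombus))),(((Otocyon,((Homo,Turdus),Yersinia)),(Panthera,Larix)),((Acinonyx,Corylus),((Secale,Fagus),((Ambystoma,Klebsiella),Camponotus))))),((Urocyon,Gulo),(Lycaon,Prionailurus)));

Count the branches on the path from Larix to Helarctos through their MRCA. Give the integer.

The MRCA of Larix and Helarctos is the node subtending ((Glossina,((((Takifugu,Clostridium),Martes),(Tremarctos,Vespa)),((Helarctos,(Danio,(Cedrus,Sinapis))),Bombus))),(((Otocyon,((Homo,Turdus),Yersinia)),(Panthera,Larix)),((Acinonyx,Corylus),((Secale,Fagus),((Ambystoma,Klebsiella),Camponotus))))).
From Larix up to that node: 4 branches. From Helarctos up to the same node: 5 branches. Total: 4 + 5 = 9.

9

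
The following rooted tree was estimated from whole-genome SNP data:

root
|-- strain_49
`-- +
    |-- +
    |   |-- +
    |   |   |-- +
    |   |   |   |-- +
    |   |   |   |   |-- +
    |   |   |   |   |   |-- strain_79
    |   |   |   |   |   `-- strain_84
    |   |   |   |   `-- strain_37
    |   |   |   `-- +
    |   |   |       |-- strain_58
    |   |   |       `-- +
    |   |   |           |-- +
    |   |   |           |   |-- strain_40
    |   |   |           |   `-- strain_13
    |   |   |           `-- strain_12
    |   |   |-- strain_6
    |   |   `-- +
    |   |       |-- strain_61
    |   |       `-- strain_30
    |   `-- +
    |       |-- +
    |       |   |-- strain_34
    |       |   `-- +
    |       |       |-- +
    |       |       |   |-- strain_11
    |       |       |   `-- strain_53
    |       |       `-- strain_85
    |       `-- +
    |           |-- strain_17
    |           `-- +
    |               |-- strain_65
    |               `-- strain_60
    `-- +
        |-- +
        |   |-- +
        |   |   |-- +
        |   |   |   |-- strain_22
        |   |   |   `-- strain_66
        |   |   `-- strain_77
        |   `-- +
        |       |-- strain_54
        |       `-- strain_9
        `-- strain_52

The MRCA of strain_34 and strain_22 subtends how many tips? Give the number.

23

The MRCA of strain_34 and strain_22 is the node subtending ((((((strain_79,strain_84),strain_37),(strain_58,((strain_40,strain_13),strain_12))),strain_6,(strain_61,strain_30)),((strain_34,((strain_11,strain_53),strain_85)),(strain_17,(strain_65,strain_60)))),((((strain_22,strain_66),strain_77),(strain_54,strain_9)),strain_52)).
That clade contains 23 terminal taxa: strain_11, strain_12, strain_13, strain_17, strain_22, strain_30, strain_34, strain_37, strain_40, strain_52, strain_53, strain_54, strain_58, strain_6, strain_60, strain_61, strain_65, strain_66, strain_77, strain_79, strain_84, strain_85, strain_9.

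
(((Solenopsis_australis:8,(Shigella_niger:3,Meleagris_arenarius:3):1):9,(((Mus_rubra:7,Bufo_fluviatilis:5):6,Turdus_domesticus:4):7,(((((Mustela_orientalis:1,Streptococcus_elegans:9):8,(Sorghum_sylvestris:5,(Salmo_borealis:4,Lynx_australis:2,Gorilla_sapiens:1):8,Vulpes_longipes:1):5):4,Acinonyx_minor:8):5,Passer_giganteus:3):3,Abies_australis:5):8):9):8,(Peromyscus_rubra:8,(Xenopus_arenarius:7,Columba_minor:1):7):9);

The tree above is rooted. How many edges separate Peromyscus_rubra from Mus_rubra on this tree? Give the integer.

7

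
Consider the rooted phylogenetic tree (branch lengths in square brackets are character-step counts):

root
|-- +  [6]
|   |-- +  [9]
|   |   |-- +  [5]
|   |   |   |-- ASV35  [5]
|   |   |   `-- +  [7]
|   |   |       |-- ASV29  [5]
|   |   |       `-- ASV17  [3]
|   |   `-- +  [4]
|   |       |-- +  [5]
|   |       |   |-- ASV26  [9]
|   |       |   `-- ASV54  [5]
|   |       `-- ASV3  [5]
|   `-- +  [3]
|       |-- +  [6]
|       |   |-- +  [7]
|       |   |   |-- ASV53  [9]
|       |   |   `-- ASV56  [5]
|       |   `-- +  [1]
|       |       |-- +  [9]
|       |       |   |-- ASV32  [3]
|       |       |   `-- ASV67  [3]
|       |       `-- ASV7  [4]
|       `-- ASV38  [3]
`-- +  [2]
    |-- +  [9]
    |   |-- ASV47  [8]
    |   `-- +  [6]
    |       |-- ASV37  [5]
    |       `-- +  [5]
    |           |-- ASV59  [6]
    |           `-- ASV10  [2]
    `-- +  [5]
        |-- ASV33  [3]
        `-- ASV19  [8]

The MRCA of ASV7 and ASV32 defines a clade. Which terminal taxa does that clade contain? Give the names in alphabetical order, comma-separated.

Tracing ASV7: it sits inside ((ASV32,ASV67),ASV7).
Tracing ASV32: it sits inside (ASV32,ASV67).
The smallest clade enclosing both is ((ASV32,ASV67),ASV7); the answer is its 3 terminal taxa in alphabetical order.

ASV32, ASV67, ASV7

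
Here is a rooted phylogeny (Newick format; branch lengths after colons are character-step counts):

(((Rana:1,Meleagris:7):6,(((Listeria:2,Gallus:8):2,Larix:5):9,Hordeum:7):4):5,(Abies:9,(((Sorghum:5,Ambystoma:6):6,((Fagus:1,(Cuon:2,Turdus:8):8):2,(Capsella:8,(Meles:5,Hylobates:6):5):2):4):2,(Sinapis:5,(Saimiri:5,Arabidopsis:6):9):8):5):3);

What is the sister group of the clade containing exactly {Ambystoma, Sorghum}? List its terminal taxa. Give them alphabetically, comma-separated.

Capsella, Cuon, Fagus, Hylobates, Meles, Turdus

The clade containing exactly {Ambystoma, Sorghum} attaches to the tree at the node subtending ((Sorghum,Ambystoma),((Fagus,(Cuon,Turdus)),(Capsella,(Meles,Hylobates)))).
The other lineage descending from that same node — the sister group — is ((Fagus,(Cuon,Turdus)),(Capsella,(Meles,Hylobates))); its 6 tips in alphabetical order are the answer.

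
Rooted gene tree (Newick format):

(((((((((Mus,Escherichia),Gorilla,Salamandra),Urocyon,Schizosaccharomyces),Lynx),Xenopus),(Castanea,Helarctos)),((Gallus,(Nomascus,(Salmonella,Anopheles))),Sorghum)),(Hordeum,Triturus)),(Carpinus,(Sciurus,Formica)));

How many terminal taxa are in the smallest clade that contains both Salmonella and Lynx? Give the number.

15

The MRCA of Salmonella and Lynx is the node subtending (((((((Mus,Escherichia),Gorilla,Salamandra),Urocyon,Schizosaccharomyces),Lynx),Xenopus),(Castanea,Helarctos)),((Gallus,(Nomascus,(Salmonella,Anopheles))),Sorghum)).
That clade contains 15 terminal taxa: Anopheles, Castanea, Escherichia, Gallus, Gorilla, Helarctos, Lynx, Mus, Nomascus, Salamandra, Salmonella, Schizosaccharomyces, Sorghum, Urocyon, Xenopus.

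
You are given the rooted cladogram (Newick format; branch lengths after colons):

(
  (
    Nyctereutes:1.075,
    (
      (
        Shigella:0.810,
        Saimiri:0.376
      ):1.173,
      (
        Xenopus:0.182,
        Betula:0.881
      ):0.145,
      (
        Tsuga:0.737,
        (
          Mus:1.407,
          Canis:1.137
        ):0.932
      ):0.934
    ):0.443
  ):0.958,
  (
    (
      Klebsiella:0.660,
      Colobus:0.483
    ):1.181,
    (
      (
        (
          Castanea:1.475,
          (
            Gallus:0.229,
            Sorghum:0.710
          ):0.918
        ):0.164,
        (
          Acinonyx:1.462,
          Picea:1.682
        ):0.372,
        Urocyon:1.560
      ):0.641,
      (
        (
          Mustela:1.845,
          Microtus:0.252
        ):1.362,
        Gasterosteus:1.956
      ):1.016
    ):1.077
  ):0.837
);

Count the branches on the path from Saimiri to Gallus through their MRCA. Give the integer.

10

The MRCA of Saimiri and Gallus is the root of the tree.
From Saimiri up to that node: 4 branches. From Gallus up to the same node: 6 branches. Total: 4 + 6 = 10.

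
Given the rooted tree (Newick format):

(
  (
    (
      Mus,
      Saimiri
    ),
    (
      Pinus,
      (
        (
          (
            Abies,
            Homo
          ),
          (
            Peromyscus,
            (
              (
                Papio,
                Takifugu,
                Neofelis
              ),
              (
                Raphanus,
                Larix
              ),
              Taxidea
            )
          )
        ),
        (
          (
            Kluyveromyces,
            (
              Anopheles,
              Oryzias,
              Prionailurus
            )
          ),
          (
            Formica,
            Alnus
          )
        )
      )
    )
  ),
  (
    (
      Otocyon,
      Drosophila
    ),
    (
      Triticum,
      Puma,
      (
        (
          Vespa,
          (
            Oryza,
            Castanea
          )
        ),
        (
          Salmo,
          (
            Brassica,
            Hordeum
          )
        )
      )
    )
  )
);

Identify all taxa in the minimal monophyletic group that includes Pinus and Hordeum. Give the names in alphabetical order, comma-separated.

Abies, Alnus, Anopheles, Brassica, Castanea, Drosophila, Formica, Homo, Hordeum, Kluyveromyces, Larix, Mus, Neofelis, Oryza, Oryzias, Otocyon, Papio, Peromyscus, Pinus, Prionailurus, Puma, Raphanus, Saimiri, Salmo, Takifugu, Taxidea, Triticum, Vespa

Tracing Pinus: it sits inside (Pinus,(((Abies,Homo),(Peromyscus,((Papio,Takifugu,Neofelis),(Raphanus,Larix),Taxidea))),((Kluyveromyces,(Anopheles,Oryzias,Prionailurus)),(Formica,Alnus)))).
Tracing Hordeum: it sits inside (Brassica,Hordeum).
The smallest clade enclosing both is the whole tree (their MRCA is the root), so the answer is all 28 tips in alphabetical order.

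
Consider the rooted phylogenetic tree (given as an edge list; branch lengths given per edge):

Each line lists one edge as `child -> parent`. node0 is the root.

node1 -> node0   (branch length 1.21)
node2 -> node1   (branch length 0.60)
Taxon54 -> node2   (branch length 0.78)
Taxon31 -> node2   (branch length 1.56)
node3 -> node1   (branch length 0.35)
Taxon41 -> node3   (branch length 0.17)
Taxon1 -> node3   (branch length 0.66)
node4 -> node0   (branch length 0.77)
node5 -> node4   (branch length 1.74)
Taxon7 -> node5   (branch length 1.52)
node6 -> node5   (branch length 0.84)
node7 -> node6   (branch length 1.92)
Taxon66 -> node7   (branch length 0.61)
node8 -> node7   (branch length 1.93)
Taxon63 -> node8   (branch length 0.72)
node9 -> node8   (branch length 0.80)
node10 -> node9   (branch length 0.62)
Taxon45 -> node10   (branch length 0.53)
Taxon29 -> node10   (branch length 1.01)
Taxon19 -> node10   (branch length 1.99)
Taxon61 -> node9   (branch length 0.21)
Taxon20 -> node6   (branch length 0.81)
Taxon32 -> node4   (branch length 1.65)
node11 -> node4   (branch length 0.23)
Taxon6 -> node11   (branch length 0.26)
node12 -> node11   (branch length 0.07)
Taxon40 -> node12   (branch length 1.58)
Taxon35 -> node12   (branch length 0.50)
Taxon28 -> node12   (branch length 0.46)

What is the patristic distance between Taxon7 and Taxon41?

5.76

The path runs Taxon7 → … → MRCA → … → Taxon41; the MRCA is the root of the tree.
Branch lengths along that path: 1.52 + 1.74 + 0.77 + 1.21 + 0.35 + 0.17 = 5.76.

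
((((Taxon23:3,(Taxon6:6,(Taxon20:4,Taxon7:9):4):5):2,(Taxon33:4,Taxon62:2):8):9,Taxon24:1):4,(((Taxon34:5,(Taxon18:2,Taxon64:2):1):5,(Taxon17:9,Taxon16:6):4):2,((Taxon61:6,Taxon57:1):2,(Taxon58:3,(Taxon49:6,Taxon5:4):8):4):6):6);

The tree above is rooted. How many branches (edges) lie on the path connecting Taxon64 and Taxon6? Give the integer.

10

The MRCA of Taxon64 and Taxon6 is the root of the tree.
From Taxon64 up to that node: 5 branches. From Taxon6 up to the same node: 5 branches. Total: 5 + 5 = 10.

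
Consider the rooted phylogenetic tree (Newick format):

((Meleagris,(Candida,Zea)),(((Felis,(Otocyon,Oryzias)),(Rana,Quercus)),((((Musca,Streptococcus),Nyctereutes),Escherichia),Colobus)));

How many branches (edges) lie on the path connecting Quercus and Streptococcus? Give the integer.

8

The MRCA of Quercus and Streptococcus is the node subtending (((Felis,(Otocyon,Oryzias)),(Rana,Quercus)),((((Musca,Streptococcus),Nyctereutes),Escherichia),Colobus)).
From Quercus up to that node: 3 branches. From Streptococcus up to the same node: 5 branches. Total: 3 + 5 = 8.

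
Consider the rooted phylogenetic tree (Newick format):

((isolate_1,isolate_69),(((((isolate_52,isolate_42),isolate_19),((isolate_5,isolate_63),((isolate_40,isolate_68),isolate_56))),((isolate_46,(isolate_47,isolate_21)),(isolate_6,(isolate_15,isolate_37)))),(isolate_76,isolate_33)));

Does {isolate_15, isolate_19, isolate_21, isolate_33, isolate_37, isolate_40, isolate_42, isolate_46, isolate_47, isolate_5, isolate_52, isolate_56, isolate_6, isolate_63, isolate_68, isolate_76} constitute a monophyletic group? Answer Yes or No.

The most recent common ancestor of these taxa subtends (((((isolate_52,isolate_42),isolate_19),((isolate_5,isolate_63),((isolate_40,isolate_68),isolate_56))),((isolate_46,(isolate_47,isolate_21)),(isolate_6,(isolate_15,isolate_37)))),(isolate_76,isolate_33)).
That clade has exactly 16 tips — every listed taxon and nothing else — so the group is monophyletic.

Yes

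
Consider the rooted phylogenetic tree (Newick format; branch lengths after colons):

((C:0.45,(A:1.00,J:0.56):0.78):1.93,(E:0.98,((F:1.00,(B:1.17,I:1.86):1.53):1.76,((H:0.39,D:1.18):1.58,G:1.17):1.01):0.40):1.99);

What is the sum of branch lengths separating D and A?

9.87

The path runs D → … → MRCA → … → A; the MRCA is the root of the tree.
Branch lengths along that path: 1.18 + 1.58 + 1.01 + 0.40 + 1.99 + 1.93 + 0.78 + 1.00 = 9.87.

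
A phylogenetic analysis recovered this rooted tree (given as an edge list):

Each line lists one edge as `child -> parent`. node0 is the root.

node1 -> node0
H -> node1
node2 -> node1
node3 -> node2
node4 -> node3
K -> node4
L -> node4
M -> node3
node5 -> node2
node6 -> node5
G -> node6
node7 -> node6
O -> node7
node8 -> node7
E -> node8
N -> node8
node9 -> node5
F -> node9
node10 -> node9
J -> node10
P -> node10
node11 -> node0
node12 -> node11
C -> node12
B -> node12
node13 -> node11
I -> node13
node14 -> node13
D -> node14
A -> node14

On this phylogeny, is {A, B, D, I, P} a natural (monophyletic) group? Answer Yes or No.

No

The MRCA of the listed taxa is the root, so the smallest clade containing them is the whole tree.
That clade also contains C, E, F, G, H, J, K, L, M, N, O, which are not in the proposed group, so the group is not monophyletic.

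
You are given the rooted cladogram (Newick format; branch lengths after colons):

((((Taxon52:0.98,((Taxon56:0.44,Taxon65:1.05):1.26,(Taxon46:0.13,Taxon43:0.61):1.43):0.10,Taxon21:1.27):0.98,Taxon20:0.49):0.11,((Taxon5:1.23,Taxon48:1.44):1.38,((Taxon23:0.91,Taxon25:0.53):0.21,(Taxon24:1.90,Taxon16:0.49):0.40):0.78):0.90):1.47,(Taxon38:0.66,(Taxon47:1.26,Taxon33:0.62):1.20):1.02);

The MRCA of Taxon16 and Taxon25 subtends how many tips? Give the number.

4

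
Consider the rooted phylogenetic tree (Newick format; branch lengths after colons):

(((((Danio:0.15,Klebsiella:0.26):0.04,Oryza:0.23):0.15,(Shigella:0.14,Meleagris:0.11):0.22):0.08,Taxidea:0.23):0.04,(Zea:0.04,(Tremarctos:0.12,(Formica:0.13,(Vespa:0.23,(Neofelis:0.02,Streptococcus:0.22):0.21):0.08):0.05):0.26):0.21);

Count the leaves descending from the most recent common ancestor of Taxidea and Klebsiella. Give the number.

6

The MRCA of Taxidea and Klebsiella is the node subtending ((((Danio,Klebsiella),Oryza),(Shigella,Meleagris)),Taxidea).
That clade contains 6 terminal taxa: Danio, Klebsiella, Meleagris, Oryza, Shigella, Taxidea.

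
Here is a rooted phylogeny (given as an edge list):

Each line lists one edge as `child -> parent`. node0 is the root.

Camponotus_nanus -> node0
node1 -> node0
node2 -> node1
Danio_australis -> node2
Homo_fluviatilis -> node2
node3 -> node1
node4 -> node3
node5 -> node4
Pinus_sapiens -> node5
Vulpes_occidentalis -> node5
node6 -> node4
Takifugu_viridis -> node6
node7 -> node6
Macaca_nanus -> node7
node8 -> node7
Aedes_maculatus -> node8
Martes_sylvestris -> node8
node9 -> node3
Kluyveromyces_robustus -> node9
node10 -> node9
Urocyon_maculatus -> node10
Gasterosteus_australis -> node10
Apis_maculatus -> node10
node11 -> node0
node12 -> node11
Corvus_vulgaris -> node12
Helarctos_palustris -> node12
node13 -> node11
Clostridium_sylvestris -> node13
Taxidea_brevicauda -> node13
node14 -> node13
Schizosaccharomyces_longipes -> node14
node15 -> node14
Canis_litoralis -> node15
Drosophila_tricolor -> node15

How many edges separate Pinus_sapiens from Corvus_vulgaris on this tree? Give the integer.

The MRCA of Pinus_sapiens and Corvus_vulgaris is the root of the tree.
From Pinus_sapiens up to that node: 5 branches. From Corvus_vulgaris up to the same node: 3 branches. Total: 5 + 3 = 8.

8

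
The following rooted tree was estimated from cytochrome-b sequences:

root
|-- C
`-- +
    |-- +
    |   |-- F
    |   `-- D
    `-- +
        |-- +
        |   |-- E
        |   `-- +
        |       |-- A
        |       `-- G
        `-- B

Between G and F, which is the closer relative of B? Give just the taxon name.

The MRCA of B and G subtends ((E,(A,G)),B) (4 taxa).
The MRCA of B and F subtends ((F,D),((E,(A,G)),B)) (6 taxa).
The first is nested inside the second, so B shares a more recent common ancestor with G.

G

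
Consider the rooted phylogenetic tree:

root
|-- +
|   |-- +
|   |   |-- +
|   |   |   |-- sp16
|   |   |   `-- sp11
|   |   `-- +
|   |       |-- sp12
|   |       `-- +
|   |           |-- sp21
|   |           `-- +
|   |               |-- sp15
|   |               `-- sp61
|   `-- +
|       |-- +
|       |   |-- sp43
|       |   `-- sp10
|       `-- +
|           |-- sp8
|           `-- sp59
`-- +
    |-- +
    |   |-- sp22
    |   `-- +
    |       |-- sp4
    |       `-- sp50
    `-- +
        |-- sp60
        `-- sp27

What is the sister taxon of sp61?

sp15

sp61 attaches to the tree at the node subtending (sp15,sp61).
The other lineage descending from that same node — the sister group — is the single tip sp15.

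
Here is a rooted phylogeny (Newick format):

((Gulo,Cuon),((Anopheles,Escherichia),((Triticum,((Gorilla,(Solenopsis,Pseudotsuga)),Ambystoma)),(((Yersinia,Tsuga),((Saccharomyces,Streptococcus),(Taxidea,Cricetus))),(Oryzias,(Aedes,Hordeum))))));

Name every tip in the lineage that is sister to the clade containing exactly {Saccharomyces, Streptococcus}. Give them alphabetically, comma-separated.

Cricetus, Taxidea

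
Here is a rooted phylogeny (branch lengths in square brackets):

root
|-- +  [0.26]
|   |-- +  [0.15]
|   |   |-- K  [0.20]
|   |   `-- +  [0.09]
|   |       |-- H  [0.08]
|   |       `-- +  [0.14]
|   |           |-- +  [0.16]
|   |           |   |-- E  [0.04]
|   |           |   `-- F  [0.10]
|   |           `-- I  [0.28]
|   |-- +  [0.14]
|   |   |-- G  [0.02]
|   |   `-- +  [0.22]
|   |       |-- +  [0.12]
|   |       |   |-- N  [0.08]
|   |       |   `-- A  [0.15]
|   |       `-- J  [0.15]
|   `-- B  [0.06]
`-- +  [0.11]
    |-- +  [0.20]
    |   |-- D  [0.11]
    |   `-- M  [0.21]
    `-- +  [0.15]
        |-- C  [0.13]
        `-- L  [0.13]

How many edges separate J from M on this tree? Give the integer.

7

The MRCA of J and M is the root of the tree.
From J up to that node: 4 branches. From M up to the same node: 3 branches. Total: 4 + 3 = 7.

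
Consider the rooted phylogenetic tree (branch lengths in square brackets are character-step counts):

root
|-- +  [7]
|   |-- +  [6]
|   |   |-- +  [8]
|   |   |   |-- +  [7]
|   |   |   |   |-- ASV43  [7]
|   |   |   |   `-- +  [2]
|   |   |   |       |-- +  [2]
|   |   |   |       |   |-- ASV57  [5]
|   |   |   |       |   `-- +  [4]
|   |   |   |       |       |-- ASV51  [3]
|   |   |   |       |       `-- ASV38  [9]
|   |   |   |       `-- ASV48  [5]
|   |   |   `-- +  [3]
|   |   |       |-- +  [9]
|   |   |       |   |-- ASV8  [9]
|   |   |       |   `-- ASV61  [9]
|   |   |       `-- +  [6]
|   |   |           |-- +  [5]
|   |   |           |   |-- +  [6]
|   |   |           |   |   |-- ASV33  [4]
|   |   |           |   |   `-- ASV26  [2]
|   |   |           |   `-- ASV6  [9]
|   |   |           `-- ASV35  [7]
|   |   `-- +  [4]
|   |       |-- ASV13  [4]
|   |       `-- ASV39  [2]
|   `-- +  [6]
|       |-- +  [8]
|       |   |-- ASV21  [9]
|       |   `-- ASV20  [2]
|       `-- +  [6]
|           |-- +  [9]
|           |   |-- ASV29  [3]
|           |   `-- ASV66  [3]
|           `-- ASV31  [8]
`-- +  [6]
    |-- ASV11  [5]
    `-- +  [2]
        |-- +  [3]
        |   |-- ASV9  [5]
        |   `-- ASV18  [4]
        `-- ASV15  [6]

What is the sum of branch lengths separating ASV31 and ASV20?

The path runs ASV31 → … → MRCA → … → ASV20; the MRCA is the node subtending ((ASV21,ASV20),((ASV29,ASV66),ASV31)).
Branch lengths along that path: 8 + 6 + 8 + 2 = 24.

24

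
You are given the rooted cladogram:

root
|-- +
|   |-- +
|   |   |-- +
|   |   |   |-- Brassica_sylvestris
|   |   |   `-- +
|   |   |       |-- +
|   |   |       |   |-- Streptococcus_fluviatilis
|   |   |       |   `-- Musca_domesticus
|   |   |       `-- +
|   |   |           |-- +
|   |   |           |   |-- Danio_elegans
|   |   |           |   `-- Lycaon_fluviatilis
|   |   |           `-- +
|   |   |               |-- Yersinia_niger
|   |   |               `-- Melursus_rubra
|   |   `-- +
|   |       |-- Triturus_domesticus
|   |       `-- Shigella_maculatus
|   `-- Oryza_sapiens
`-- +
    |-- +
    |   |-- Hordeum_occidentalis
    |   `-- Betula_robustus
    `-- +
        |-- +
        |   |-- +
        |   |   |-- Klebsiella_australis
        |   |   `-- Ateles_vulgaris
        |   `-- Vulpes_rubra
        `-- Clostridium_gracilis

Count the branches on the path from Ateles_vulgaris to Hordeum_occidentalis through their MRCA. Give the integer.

The MRCA of Ateles_vulgaris and Hordeum_occidentalis is the node subtending ((Hordeum_occidentalis,Betula_robustus),(((Klebsiella_australis,Ateles_vulgaris),Vulpes_rubra),Clostridium_gracilis)).
From Ateles_vulgaris up to that node: 4 branches. From Hordeum_occidentalis up to the same node: 2 branches. Total: 4 + 2 = 6.

6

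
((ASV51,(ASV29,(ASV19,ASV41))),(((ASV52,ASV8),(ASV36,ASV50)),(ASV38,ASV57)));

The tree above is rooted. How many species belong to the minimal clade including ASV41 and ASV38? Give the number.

The MRCA of ASV41 and ASV38 is the root, so the clade is the entire tree.
That clade contains 10 terminal taxa: ASV19, ASV29, ASV36, ASV38, ASV41, ASV50, ASV51, ASV52, ASV57, ASV8.

10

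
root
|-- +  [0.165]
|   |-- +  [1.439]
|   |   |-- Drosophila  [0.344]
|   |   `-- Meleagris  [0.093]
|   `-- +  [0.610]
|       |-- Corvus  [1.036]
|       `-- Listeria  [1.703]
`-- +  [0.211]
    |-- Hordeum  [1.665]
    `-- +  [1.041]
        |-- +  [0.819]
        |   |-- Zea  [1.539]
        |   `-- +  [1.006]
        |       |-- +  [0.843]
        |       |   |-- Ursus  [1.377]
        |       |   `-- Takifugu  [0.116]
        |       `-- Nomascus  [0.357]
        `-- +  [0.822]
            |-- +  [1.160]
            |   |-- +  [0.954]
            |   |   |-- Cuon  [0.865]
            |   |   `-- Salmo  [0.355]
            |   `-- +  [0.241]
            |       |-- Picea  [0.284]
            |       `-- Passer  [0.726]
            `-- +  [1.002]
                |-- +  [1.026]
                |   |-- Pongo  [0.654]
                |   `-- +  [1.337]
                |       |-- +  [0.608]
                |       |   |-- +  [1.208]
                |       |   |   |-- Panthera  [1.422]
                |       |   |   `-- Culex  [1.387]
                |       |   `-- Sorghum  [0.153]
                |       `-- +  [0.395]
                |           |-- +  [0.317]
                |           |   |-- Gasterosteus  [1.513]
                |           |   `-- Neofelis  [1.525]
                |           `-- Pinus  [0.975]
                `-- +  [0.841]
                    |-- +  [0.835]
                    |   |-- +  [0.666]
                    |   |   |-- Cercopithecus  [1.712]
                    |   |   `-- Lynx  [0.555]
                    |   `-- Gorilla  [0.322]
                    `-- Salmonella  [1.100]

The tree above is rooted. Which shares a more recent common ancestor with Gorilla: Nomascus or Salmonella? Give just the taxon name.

The MRCA of Gorilla and Salmonella subtends (((Cercopithecus,Lynx),Gorilla),Salmonella) (4 taxa).
The MRCA of Gorilla and Nomascus subtends ((Zea,((Ursus,Takifugu),Nomascus)),(((Cuon,Salmo),(Picea,Passer)),((Pongo,(((Panthera,Culex),Sorghum),((Gasterosteus,Neofelis),Pinus))),(((Cercopithecus,Lynx),Gorilla),Salmonella)))) (19 taxa).
The first is nested inside the second, so Gorilla shares a more recent common ancestor with Salmonella.

Salmonella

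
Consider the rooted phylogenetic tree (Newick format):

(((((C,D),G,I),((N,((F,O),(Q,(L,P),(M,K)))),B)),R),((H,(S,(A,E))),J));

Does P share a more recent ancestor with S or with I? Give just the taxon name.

The MRCA of P and I subtends (((C,D),G,I),((N,((F,O),(Q,(L,P),(M,K)))),B)) (13 taxa).
The MRCA of P and S is the root, subtending the entire tree (19 taxa).
The first is nested inside the second, so P shares a more recent common ancestor with I.

I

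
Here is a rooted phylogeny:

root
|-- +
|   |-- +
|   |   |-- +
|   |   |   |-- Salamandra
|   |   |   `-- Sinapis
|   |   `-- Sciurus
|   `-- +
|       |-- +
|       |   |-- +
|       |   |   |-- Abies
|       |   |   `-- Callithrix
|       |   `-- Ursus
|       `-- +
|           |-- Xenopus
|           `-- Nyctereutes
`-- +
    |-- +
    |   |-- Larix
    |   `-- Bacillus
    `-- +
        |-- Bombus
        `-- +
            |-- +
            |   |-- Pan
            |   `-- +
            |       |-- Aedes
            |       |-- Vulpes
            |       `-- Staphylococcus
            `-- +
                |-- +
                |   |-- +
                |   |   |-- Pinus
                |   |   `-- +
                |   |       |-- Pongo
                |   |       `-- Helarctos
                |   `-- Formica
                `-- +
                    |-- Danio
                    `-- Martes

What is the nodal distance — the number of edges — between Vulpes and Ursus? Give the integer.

10

The MRCA of Vulpes and Ursus is the root of the tree.
From Vulpes up to that node: 6 branches. From Ursus up to the same node: 4 branches. Total: 6 + 4 = 10.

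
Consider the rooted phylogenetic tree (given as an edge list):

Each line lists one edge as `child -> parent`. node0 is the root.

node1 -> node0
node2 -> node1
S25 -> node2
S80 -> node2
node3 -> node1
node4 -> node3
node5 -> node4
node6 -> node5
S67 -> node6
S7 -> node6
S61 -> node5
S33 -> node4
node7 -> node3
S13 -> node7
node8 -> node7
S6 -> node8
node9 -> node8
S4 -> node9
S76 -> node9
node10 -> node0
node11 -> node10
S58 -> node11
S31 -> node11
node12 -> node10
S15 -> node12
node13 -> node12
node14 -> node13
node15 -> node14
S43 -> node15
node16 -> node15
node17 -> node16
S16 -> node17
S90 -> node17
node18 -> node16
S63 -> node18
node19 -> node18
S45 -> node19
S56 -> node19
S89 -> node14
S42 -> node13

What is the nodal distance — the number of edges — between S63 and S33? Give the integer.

12

The MRCA of S63 and S33 is the root of the tree.
From S63 up to that node: 8 branches. From S33 up to the same node: 4 branches. Total: 8 + 4 = 12.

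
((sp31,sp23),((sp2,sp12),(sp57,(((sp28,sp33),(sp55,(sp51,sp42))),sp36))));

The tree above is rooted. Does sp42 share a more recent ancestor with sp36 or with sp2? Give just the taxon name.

sp36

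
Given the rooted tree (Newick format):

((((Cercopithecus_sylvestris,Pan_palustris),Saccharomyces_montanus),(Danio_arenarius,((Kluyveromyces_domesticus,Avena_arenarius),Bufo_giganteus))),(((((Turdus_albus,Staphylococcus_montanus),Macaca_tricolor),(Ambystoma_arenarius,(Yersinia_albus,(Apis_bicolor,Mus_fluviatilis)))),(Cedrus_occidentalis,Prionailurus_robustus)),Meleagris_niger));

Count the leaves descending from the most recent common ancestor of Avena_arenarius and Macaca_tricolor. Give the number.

The MRCA of Avena_arenarius and Macaca_tricolor is the root, so the clade is the entire tree.
That clade contains 17 terminal taxa: Ambystoma_arenarius, Apis_bicolor, Avena_arenarius, Bufo_giganteus, Cedrus_occidentalis, Cercopithecus_sylvestris, Danio_arenarius, Kluyveromyces_domesticus, Macaca_tricolor, Meleagris_niger, Mus_fluviatilis, Pan_palustris, Prionailurus_robustus, Saccharomyces_montanus, Staphylococcus_montanus, Turdus_albus, Yersinia_albus.

17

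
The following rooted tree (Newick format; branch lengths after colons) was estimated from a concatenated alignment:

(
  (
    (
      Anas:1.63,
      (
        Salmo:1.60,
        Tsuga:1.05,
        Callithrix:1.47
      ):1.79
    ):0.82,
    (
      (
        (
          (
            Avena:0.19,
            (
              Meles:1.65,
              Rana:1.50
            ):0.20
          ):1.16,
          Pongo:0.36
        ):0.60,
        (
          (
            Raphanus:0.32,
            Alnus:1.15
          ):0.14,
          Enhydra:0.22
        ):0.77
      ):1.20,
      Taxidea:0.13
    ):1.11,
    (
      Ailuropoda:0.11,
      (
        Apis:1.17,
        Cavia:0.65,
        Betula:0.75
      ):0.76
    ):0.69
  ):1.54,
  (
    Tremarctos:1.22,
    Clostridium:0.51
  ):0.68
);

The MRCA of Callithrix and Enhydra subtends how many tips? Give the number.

16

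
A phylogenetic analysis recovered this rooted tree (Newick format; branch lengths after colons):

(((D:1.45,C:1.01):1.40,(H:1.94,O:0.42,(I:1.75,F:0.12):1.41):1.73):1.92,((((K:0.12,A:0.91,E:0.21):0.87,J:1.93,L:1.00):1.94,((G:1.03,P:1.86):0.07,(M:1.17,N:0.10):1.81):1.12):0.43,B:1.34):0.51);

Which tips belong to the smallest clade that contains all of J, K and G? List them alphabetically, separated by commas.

A, E, G, J, K, L, M, N, P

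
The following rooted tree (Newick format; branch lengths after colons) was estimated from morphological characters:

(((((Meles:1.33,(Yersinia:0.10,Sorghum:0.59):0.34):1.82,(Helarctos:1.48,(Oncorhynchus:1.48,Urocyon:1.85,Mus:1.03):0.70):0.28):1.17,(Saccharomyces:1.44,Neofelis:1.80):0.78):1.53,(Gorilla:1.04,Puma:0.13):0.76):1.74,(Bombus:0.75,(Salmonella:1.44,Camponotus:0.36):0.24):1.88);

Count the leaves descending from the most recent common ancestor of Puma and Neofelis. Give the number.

11

The MRCA of Puma and Neofelis is the node subtending ((((Meles,(Yersinia,Sorghum)),(Helarctos,(Oncorhynchus,Urocyon,Mus))),(Saccharomyces,Neofelis)),(Gorilla,Puma)).
That clade contains 11 terminal taxa: Gorilla, Helarctos, Meles, Mus, Neofelis, Oncorhynchus, Puma, Saccharomyces, Sorghum, Urocyon, Yersinia.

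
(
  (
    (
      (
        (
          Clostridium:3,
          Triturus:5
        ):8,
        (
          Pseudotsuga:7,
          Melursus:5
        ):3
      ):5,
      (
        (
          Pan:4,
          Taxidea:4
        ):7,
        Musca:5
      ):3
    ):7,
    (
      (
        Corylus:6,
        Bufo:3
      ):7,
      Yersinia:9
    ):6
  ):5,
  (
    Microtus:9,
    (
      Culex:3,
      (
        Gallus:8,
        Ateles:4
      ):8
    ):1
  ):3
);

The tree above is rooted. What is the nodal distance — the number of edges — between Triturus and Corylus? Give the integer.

The MRCA of Triturus and Corylus is the node subtending ((((Clostridium,Triturus),(Pseudotsuga,Melursus)),((Pan,Taxidea),Musca)),((Corylus,Bufo),Yersinia)).
From Triturus up to that node: 4 branches. From Corylus up to the same node: 3 branches. Total: 4 + 3 = 7.

7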